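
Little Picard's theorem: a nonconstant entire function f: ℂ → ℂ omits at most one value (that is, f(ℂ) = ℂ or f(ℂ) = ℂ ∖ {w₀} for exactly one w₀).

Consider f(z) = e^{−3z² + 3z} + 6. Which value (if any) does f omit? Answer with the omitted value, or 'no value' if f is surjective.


Little Picard bounds the complement of f(ℂ) to at most one point.
The exponent g(z) = −3z² + 3z is a nonconstant polynomial, hence surjective onto ℂ. So e^{g(z)} takes every value in {e^w : w ∈ ℂ} = ℂ ∖ {0}. Adding 6 shifts the range to ℂ ∖ {6}. f omits exactly 6.

Omitted value: 6.


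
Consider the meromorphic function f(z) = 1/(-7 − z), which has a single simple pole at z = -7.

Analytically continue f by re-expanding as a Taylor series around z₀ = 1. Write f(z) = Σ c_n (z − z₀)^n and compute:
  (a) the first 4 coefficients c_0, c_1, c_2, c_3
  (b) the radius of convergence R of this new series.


Let w = z − z₀, so z = z₀ + w.
Then -7 − z = -7 − (z₀ + w) = (-7 − z₀) − w = -8 − w.
f(z) = 1/(-8 − w) = (1/(-8)) · 1/(1 − w/(-8)) = Σ_{n≥0} w^n / (-8)^(n+1).
So c_n = 1/(-8)^(n+1):
  c_0 = 1/(-8)^1 = -1/8.
  c_1 = 1/(-8)^2 = 1/64.
  c_2 = 1/(-8)^3 = -1/512.
  c_3 = 1/(-8)^4 = 1/4096.
The series is valid for |w/d| < 1, i.e. |z − z₀| < |d|.
Radius of convergence: R = |-7 − z₀| = |-8| = 8 (distance from z₀ to the singularity z = -7).

c_0 = -1/8, c_1 = 1/64, c_2 = -1/512, c_3 = 1/4096; R = 8.


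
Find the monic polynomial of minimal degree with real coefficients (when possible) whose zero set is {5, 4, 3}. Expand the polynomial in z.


The polynomial is p(z) = ∏_{α ∈ S} (z − α), where S = {5, 4, 3}.
Expanding the product yields: p(z) = z^3 -12·z^2 + 47·z -60.
The resulting polynomial has degree 3 and real coefficients as required.

p(z) = z^3 -12·z^2 + 47·z -60.


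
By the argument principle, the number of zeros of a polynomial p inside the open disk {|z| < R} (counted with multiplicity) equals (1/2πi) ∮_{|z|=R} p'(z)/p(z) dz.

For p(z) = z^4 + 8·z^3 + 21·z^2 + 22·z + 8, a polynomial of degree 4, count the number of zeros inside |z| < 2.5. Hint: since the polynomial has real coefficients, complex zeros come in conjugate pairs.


The zeros of p are: -2, -4, -1, -1.
Their magnitudes are: 2, 4, 1, 1.
Zeros with |z| < R = 2.5: -2, -1, -1.
Count = 3.
By the argument principle, (1/2πi) ∮_{|z|=R} p'(z)/p(z) dz equals exactly this count.

Number of zeros inside |z| < 2.5: 3.


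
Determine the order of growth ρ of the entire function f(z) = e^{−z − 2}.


|e^{−z − 2}| = e^{Re(-1·z) + -2} ≤ e^{1|z|^1 + -2} = e^{1r^1 + -2} on |z| = r, so ρ ≤ 1. Choosing z on |z|=r so that -1·z is real positive (always possible by picking arg z appropriately) gives |f(z)| = e^{1r^1 + -2}, matching the bound. The additive constant -2 does not affect log log M(r) ~ 1·log r. Hence ρ = 1.
Therefore ρ = 1.

Order ρ = 1.


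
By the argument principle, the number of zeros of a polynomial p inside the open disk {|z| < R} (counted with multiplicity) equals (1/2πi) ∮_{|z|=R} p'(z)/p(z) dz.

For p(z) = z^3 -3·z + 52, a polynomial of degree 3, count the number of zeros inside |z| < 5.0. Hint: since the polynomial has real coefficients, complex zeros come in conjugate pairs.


The zeros of p are: (2 + 3i), (2 - 3i), -4.
Their magnitudes are: 3.606, 3.606, 4.
Zeros with |z| < R = 5.0: (2 + 3i), (2 - 3i), -4.
Count = 3.
By the argument principle, (1/2πi) ∮_{|z|=R} p'(z)/p(z) dz equals exactly this count.

Number of zeros inside |z| < 5.0: 3.


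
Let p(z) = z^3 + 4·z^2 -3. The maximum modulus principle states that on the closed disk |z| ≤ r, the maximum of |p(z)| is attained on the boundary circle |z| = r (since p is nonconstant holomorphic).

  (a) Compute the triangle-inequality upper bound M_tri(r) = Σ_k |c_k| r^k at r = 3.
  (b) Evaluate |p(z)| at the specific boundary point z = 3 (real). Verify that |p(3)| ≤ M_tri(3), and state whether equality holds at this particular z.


Coefficients: c_0 = -3, c_1 = 0, c_2 = 4, c_3 = 1. Radius r = 3.
Part (a). Triangle bound: M_tri(r) = Σ_k |c_k| r^k
  = |-3|·3^0 + |0|·3^1 + |4|·3^2 + |1|·3^3
  = 3 + 0 + 36 + 27 = 66.
This bounds M(r) := max_{|z|=r} |p(z)| from above; equality holds iff all terms c_k z^k can be made to align in phase at a single z on |z|=r.
Part (b). At z = 3 (real, on the circle |z| = r):
  p(3) = (-3)·3^0 + (0)·3^1 + (4)·3^2 + (1)·3^3 = 60.
  |p(3)| = 60.
Check: |p(3)| = 60 ≤ 66 = M_tri(3). ✓ Equality does not hold at z = 3 (the coefficients have mixed signs, so the terms do not all align in phase there).

M_tri(3) = 66; |p(3)| = 60; equality at z=3: no.


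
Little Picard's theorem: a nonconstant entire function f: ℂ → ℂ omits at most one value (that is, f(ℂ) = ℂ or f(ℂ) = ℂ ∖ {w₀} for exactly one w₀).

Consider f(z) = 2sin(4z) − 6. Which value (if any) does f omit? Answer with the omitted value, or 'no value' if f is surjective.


Little Picard bounds the complement of f(ℂ) to at most one point.
sin is entire and surjective onto ℂ: for every w ∈ ℂ, sin(ζ) = w has a solution ζ ∈ ℂ (e.g., via the complex inverse arcsin). With ζ = 4z this gives z = ζ/(4). Then 2·sin(4z) takes every value in 2·ℂ = ℂ, and adding -6 is a bijection of ℂ. So f is surjective and omits no value. (Note: only on the real line is sin bounded by [−1, 1].)

Omitted value: no value.


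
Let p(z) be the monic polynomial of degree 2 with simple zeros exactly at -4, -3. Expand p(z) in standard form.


The polynomial is p(z) = ∏_{α ∈ S} (z − α), where S = {-4, -3}.
Expanding the product yields: p(z) = z^2 + 7·z + 12.
The resulting polynomial has degree 2 and real coefficients as required.

p(z) = z^2 + 7·z + 12.


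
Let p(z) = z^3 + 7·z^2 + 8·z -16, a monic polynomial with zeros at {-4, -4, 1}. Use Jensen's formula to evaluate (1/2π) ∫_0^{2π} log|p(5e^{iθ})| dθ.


Zeros: -4, -4, 1; r = 5.
Inside |z| < r: -4, -4, 1. Outside (|z| ≥ r): ∅.
p(0) = -16, so log|p(0)| = log(16) = 2.7726.
Apply Jensen: I(r) = log|p(0)| + Σ_k log(r/|z_k|), summed over zeros inside |z| < r.
  log(r/|z_k|) for z_k = -4: log(5/4) = 0.2231
  log(r/|z_k|) for z_k = -4: log(5/4) = 0.2231
  log(r/|z_k|) for z_k = 1: log(5/1) = 1.6094
Sum over inside zeros: 2.0557.
I(r) = log|p(0)| + (inside sum) = 2.7726 + 2.0557 = 4.8283.
Closed form (all zeros inside, monic): I(r) = n·log(r) = 3·log(5) = 4.8283. ✓

I(r) ≈ 4.8283.


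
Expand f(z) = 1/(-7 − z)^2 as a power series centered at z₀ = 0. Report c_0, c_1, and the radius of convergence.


Let w = z − z₀, so z = z₀ + w.
Then -7 − z = -7 − (z₀ + w) = (-7 − z₀) − w = -7 − w.
f(z) = 1/(-7 − w)^2 = (1/(-7)^2) · (1 − w/(-7))^{−2}.
By the binomial series (1−u)^{−2} = Σ_{n≥0} C(n+1, 1) u^n for |u|<1, with u = w/(-7):
  c_n = C(n+1, 1) / (-7)^(n+2).
  c_0 = 1/(-7)^2 = 1/49.
  c_1 = 2/(-7)^3 = -2/343.
The series is valid for |w/d| < 1, i.e. |z − z₀| < |d|.
Radius of convergence: R = |-7 − z₀| = |-7| = 7 (distance from z₀ to the singularity z = -7).

c_0 = 1/49, c_1 = -2/343; R = 7.


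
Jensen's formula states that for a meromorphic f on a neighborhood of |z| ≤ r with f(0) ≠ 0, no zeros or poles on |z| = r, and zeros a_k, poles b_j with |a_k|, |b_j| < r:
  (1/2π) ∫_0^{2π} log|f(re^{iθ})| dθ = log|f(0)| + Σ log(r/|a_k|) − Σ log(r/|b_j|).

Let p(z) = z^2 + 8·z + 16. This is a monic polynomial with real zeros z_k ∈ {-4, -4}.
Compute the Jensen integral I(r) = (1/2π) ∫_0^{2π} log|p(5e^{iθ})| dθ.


Zeros: -4, -4; r = 5.
Inside |z| < r: -4, -4. Outside (|z| ≥ r): ∅.
p(0) = 16, so log|p(0)| = log(16) = 2.7726.
Apply Jensen: I(r) = log|p(0)| + Σ_k log(r/|z_k|), summed over zeros inside |z| < r.
  log(r/|z_k|) for z_k = -4: log(5/4) = 0.2231
  log(r/|z_k|) for z_k = -4: log(5/4) = 0.2231
Sum over inside zeros: 0.4463.
I(r) = log|p(0)| + (inside sum) = 2.7726 + 0.4463 = 3.2189.
Closed form (all zeros inside, monic): I(r) = n·log(r) = 2·log(5) = 3.2189. ✓

I(r) ≈ 3.2189.


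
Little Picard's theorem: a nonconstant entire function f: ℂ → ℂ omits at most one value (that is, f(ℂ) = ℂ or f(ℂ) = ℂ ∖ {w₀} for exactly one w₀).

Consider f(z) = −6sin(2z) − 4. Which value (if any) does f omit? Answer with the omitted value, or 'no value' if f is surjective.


Little Picard bounds the complement of f(ℂ) to at most one point.
sin is entire and surjective onto ℂ: for every w ∈ ℂ, sin(ζ) = w has a solution ζ ∈ ℂ (e.g., via the complex inverse arcsin). With ζ = 2z this gives z = ζ/(2). Then -6·sin(2z) takes every value in -6·ℂ = ℂ, and adding -4 is a bijection of ℂ. So f is surjective and omits no value. (Note: only on the real line is sin bounded by [−1, 1].)

Omitted value: no value.


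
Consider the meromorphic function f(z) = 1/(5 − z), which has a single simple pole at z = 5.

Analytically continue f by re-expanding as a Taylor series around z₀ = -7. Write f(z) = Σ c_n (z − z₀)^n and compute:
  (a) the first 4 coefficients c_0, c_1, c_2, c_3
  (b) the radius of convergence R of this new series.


Let w = z − z₀, so z = z₀ + w.
Then 5 − z = 5 − (z₀ + w) = (5 − z₀) − w = 12 − w.
f(z) = 1/(12 − w) = (1/(12)) · 1/(1 − w/(12)) = Σ_{n≥0} w^n / (12)^(n+1).
So c_n = 1/(12)^(n+1):
  c_0 = 1/(12)^1 = 1/12.
  c_1 = 1/(12)^2 = 1/144.
  c_2 = 1/(12)^3 = 1/1728.
  c_3 = 1/(12)^4 = 1/20736.
The series is valid for |w/d| < 1, i.e. |z − z₀| < |d|.
Radius of convergence: R = |5 − z₀| = |12| = 12 (distance from z₀ to the singularity z = 5).

c_0 = 1/12, c_1 = 1/144, c_2 = 1/1728, c_3 = 1/20736; R = 12.


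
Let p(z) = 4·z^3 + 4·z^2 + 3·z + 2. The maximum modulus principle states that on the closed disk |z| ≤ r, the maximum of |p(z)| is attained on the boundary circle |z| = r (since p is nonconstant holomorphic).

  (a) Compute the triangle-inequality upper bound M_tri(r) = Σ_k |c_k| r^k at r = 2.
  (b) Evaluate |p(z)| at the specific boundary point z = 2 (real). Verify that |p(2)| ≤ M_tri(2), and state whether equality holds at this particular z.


Coefficients: c_0 = 2, c_1 = 3, c_2 = 4, c_3 = 4. Radius r = 2.
Part (a). Triangle bound: M_tri(r) = Σ_k |c_k| r^k
  = |2|·2^0 + |3|·2^1 + |4|·2^2 + |4|·2^3
  = 2 + 6 + 16 + 32 = 56.
This bounds M(r) := max_{|z|=r} |p(z)| from above; equality holds iff all terms c_k z^k can be made to align in phase at a single z on |z|=r.
Part (b). At z = 2 (real, on the circle |z| = r):
  p(2) = (2)·2^0 + (3)·2^1 + (4)·2^2 + (4)·2^3 = 56.
  |p(2)| = 56.
Since all nonzero coefficients share the same sign, |p(2)| = 56 = M_tri(2); the triangle bound is attained at z = 2, so in fact M(r) = 56.

M_tri(2) = 56; |p(2)| = 56; equality at z=2: yes.


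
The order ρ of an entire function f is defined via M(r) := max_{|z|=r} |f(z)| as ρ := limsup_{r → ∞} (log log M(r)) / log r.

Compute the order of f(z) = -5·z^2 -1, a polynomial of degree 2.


|f(z)| ≤ Σ|c_k|·r^k = O(r^2) as r → ∞. Polynomial growth is O(e^{r^ε}) for every ε > 0 (since r^2/e^{r^ε} → 0), so ρ ≤ ε for all ε > 0, i.e. ρ = 0. Every nonconstant polynomial has order 0.
Therefore ρ = 0.

Order ρ = 0.


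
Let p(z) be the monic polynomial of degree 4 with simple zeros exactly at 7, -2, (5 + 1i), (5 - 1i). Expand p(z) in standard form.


The polynomial is p(z) = ∏_{α ∈ S} (z − α), where S = {7, -2, (5 + 1i), (5 - 1i)}.
Expanding the product yields: p(z) = z^4 -15·z^3 + 62·z^2 + 10·z -364.
Note conjugate pairs combine to real quadratics: (z − (5+1i))(z − (5−1i)) = z² − 10z + 26.
The resulting polynomial has degree 4 and real coefficients as required.

p(z) = z^4 -15·z^3 + 62·z^2 + 10·z -364.


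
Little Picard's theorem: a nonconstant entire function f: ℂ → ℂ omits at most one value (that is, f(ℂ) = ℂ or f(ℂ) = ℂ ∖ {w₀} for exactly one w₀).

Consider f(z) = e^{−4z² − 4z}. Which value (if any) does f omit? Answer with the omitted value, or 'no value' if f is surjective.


Little Picard bounds the complement of f(ℂ) to at most one point.
The exponent g(z) = −4z² − 4z is a nonconstant polynomial, hence surjective onto ℂ. So e^{g(z)} takes every value in {e^w : w ∈ ℂ} = ℂ ∖ {0}. Adding 0 shifts the range to ℂ ∖ {0}. f omits exactly 0.

Omitted value: 0.


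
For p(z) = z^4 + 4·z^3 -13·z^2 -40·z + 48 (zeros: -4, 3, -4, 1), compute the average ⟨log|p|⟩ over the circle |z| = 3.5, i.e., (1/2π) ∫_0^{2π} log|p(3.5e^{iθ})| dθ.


Zeros: -4, -4, 1, 3; r = 3.5.
Inside |z| < r: 1, 3. Outside (|z| ≥ r): -4, -4.
p(0) = 48, so log|p(0)| = log(48) = 3.8712.
Apply Jensen: I(r) = log|p(0)| + Σ_k log(r/|z_k|), summed over zeros inside |z| < r.
  log(r/|z_k|) for z_k = 3: log(3.5/3) = 0.1542
  log(r/|z_k|) for z_k = 1: log(3.5/1) = 1.2528
  Outside zeros (-4, -4) contribute nothing to the Jensen sum.
Sum over inside zeros: 1.4069.
I(r) = log|p(0)| + (inside sum) = 3.8712 + 1.4069 = 5.2781.
Note: since some zeros are outside |z| ≤ r, the simplified n·log(r) form does NOT apply — only the inside zeros contribute.

I(r) ≈ 5.2781.


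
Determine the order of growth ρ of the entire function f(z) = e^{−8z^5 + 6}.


|e^{−8z^5 + 6}| = e^{Re(-8·z^5) + 6} ≤ e^{8|z|^5 + 6} = e^{8r^5 + 6} on |z| = r, so ρ ≤ 5. Choosing z on |z|=r so that -8·z^5 is real positive (always possible by picking arg z appropriately) gives |f(z)| = e^{8r^5 + 6}, matching the bound. The additive constant 6 does not affect log log M(r) ~ 5·log r. Hence ρ = 5.
Therefore ρ = 5.

Order ρ = 5.


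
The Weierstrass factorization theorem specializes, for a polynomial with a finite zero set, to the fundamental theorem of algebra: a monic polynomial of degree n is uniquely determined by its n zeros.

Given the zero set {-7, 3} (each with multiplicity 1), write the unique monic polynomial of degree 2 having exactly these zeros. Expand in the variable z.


The polynomial is p(z) = ∏_{α ∈ S} (z − α), where S = {-7, 3}.
Expanding the product yields: p(z) = z^2 + 4·z -21.
The resulting polynomial has degree 2 and real coefficients as required.

p(z) = z^2 + 4·z -21.


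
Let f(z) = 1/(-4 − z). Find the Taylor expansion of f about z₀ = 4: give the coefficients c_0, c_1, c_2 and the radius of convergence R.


Let w = z − z₀, so z = z₀ + w.
Then -4 − z = -4 − (z₀ + w) = (-4 − z₀) − w = -8 − w.
f(z) = 1/(-8 − w) = (1/(-8)) · 1/(1 − w/(-8)) = Σ_{n≥0} w^n / (-8)^(n+1).
So c_n = 1/(-8)^(n+1):
  c_0 = 1/(-8)^1 = -1/8.
  c_1 = 1/(-8)^2 = 1/64.
  c_2 = 1/(-8)^3 = -1/512.
The series is valid for |w/d| < 1, i.e. |z − z₀| < |d|.
Radius of convergence: R = |-4 − z₀| = |-8| = 8 (distance from z₀ to the singularity z = -4).

c_0 = -1/8, c_1 = 1/64, c_2 = -1/512; R = 8.


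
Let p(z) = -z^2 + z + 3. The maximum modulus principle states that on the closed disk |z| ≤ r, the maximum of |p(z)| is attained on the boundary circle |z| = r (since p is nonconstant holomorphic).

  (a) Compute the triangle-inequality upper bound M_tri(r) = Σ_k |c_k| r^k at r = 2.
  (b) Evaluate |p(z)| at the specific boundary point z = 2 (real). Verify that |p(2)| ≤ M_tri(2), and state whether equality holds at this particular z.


Coefficients: c_0 = 3, c_1 = 1, c_2 = -1. Radius r = 2.
Part (a). Triangle bound: M_tri(r) = Σ_k |c_k| r^k
  = |3|·2^0 + |1|·2^1 + |-1|·2^2
  = 3 + 2 + 4 = 9.
This bounds M(r) := max_{|z|=r} |p(z)| from above; equality holds iff all terms c_k z^k can be made to align in phase at a single z on |z|=r.
Part (b). At z = 2 (real, on the circle |z| = r):
  p(2) = (3)·2^0 + (1)·2^1 + (-1)·2^2 = 1.
  |p(2)| = 1.
Check: |p(2)| = 1 ≤ 9 = M_tri(2). ✓ Equality does not hold at z = 2 (the coefficients have mixed signs, so the terms do not all align in phase there).

M_tri(2) = 9; |p(2)| = 1; equality at z=2: no.


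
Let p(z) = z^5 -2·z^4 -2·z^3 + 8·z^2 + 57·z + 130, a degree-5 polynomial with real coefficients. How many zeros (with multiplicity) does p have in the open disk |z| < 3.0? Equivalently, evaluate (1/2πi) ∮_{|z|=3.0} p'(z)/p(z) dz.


The zeros of p are: (-1 + 2i), (-1 - 2i), -2, (3 + 2i), (3 - 2i).
Their magnitudes are: 2.236, 2.236, 2, 3.606, 3.606.
Zeros with |z| < R = 3.0: (-1 + 2i), (-1 - 2i), -2.
Count = 3.
By the argument principle, (1/2πi) ∮_{|z|=R} p'(z)/p(z) dz equals exactly this count.

Number of zeros inside |z| < 3.0: 3.


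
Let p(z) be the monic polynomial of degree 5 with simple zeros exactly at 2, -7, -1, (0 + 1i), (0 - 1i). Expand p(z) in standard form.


The polynomial is p(z) = ∏_{α ∈ S} (z − α), where S = {2, -7, -1, (0 + 1i), (0 - 1i)}.
Expanding the product yields: p(z) = z^5 + 6·z^4 -8·z^3 -8·z^2 -9·z -14.
Note conjugate pairs combine to real quadratics: (z − (0+1i))(z − (0−1i)) = z² + 1.
The resulting polynomial has degree 5 and real coefficients as required.

p(z) = z^5 + 6·z^4 -8·z^3 -8·z^2 -9·z -14.


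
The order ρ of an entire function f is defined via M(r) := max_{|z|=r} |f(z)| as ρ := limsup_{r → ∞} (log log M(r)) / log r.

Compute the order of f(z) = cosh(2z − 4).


cosh(w) is a linear combination of e^{iw} and e^{−iw} (or e^w, e^{−w} in the hyperbolic case), so |cosh(w)| ≤ e^{|w|}. With w = 2z − 4, |w| ≤ 2|z| + 4 = 2r + 4 on |z| = r, giving M(r) ≤ e^{2r + 4}, so ρ ≤ 1. On a suitable ray (z = it for sin/cos; z = t for sinh/cosh, t real → ∞), |cosh(2z − 4)| grows like e^{2|t|}/2, so ρ ≥ 1. Hence ρ = 1.
Therefore ρ = 1.

Order ρ = 1.


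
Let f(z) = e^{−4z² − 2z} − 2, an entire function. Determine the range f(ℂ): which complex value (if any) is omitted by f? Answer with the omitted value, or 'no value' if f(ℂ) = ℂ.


Little Picard bounds the complement of f(ℂ) to at most one point.
The exponent g(z) = −4z² − 2z is a nonconstant polynomial, hence surjective onto ℂ. So e^{g(z)} takes every value in {e^w : w ∈ ℂ} = ℂ ∖ {0}. Adding -2 shifts the range to ℂ ∖ {-2}. f omits exactly -2.

Omitted value: -2.


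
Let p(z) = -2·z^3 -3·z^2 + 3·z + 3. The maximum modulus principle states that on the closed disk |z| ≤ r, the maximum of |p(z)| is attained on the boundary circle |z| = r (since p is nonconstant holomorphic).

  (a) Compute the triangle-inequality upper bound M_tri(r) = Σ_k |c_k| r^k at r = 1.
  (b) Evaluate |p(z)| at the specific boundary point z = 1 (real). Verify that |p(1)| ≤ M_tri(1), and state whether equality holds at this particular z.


Coefficients: c_0 = 3, c_1 = 3, c_2 = -3, c_3 = -2. Radius r = 1.
Part (a). Triangle bound: M_tri(r) = Σ_k |c_k| r^k
  = |3|·1^0 + |3|·1^1 + |-3|·1^2 + |-2|·1^3
  = 3 + 3 + 3 + 2 = 11.
This bounds M(r) := max_{|z|=r} |p(z)| from above; equality holds iff all terms c_k z^k can be made to align in phase at a single z on |z|=r.
Part (b). At z = 1 (real, on the circle |z| = r):
  p(1) = (3)·1^0 + (3)·1^1 + (-3)·1^2 + (-2)·1^3 = 1.
  |p(1)| = 1.
Check: |p(1)| = 1 ≤ 11 = M_tri(1). ✓ Equality does not hold at z = 1 (the coefficients have mixed signs, so the terms do not all align in phase there).

M_tri(1) = 11; |p(1)| = 1; equality at z=1: no.


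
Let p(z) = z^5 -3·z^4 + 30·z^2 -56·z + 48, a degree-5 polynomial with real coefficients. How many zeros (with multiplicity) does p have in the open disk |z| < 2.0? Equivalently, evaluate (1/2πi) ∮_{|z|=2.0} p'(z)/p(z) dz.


The zeros of p are: (1 + 1i), (1 - 1i), -3, (2 + 2i), (2 - 2i).
Their magnitudes are: 1.414, 1.414, 3, 2.828, 2.828.
Zeros with |z| < R = 2.0: (1 + 1i), (1 - 1i).
Count = 2.
By the argument principle, (1/2πi) ∮_{|z|=R} p'(z)/p(z) dz equals exactly this count.

Number of zeros inside |z| < 2.0: 2.


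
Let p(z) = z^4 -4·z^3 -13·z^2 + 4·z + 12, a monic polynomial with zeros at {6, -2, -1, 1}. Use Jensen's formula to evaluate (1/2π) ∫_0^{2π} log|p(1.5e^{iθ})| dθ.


Zeros: -2, -1, 1, 6; r = 1.5.
Inside |z| < r: -1, 1. Outside (|z| ≥ r): -2, 6.
p(0) = 12, so log|p(0)| = log(12) = 2.4849.
Apply Jensen: I(r) = log|p(0)| + Σ_k log(r/|z_k|), summed over zeros inside |z| < r.
  log(r/|z_k|) for z_k = -1: log(1.5/1) = 0.4055
  log(r/|z_k|) for z_k = 1: log(1.5/1) = 0.4055
  Outside zeros (-2, 6) contribute nothing to the Jensen sum.
Sum over inside zeros: 0.8109.
I(r) = log|p(0)| + (inside sum) = 2.4849 + 0.8109 = 3.2958.
Note: since some zeros are outside |z| ≤ r, the simplified n·log(r) form does NOT apply — only the inside zeros contribute.

I(r) ≈ 3.2958.


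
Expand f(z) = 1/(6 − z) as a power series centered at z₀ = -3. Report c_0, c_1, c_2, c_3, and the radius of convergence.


Let w = z − z₀, so z = z₀ + w.
Then 6 − z = 6 − (z₀ + w) = (6 − z₀) − w = 9 − w.
f(z) = 1/(9 − w) = (1/(9)) · 1/(1 − w/(9)) = Σ_{n≥0} w^n / (9)^(n+1).
So c_n = 1/(9)^(n+1):
  c_0 = 1/(9)^1 = 1/9.
  c_1 = 1/(9)^2 = 1/81.
  c_2 = 1/(9)^3 = 1/729.
  c_3 = 1/(9)^4 = 1/6561.
The series is valid for |w/d| < 1, i.e. |z − z₀| < |d|.
Radius of convergence: R = |6 − z₀| = |9| = 9 (distance from z₀ to the singularity z = 6).

c_0 = 1/9, c_1 = 1/81, c_2 = 1/729, c_3 = 1/6561; R = 9.


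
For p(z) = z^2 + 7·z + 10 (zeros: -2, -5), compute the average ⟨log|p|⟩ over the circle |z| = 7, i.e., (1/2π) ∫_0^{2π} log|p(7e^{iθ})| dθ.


Zeros: -5, -2; r = 7.
Inside |z| < r: -5, -2. Outside (|z| ≥ r): ∅.
p(0) = 10, so log|p(0)| = log(10) = 2.3026.
Apply Jensen: I(r) = log|p(0)| + Σ_k log(r/|z_k|), summed over zeros inside |z| < r.
  log(r/|z_k|) for z_k = -2: log(7/2) = 1.2528
  log(r/|z_k|) for z_k = -5: log(7/5) = 0.3365
Sum over inside zeros: 1.5892.
I(r) = log|p(0)| + (inside sum) = 2.3026 + 1.5892 = 3.8918.
Closed form (all zeros inside, monic): I(r) = n·log(r) = 2·log(7) = 3.8918. ✓

I(r) ≈ 3.8918.


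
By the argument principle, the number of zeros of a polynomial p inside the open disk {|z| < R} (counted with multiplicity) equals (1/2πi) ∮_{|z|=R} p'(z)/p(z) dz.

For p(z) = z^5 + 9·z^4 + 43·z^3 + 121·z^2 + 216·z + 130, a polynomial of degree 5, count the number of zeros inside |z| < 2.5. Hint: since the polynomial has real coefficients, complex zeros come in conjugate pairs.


The zeros of p are: (-1 + 3i), (-1 - 3i), (-3 + 2i), (-3 - 2i), -1.
Their magnitudes are: 3.162, 3.162, 3.606, 3.606, 1.
Zeros with |z| < R = 2.5: -1.
Count = 1.
By the argument principle, (1/2πi) ∮_{|z|=R} p'(z)/p(z) dz equals exactly this count.

Number of zeros inside |z| < 2.5: 1.


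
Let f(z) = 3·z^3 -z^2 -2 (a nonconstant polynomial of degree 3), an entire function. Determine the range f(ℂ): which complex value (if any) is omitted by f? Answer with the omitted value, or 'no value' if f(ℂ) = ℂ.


Little Picard bounds the complement of f(ℂ) to at most one point.
For every w ∈ ℂ, the equation p(z) − w = 0 is a nonconstant polynomial in z and hence has at least one root by the fundamental theorem of algebra. So p is surjective onto ℂ, omitting no value.

Omitted value: no value.


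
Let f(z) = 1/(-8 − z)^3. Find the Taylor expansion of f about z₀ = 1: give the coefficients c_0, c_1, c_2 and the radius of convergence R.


Let w = z − z₀, so z = z₀ + w.
Then -8 − z = -8 − (z₀ + w) = (-8 − z₀) − w = -9 − w.
f(z) = 1/(-9 − w)^3 = (1/(-9)^3) · (1 − w/(-9))^{−3}.
By the binomial series (1−u)^{−3} = Σ_{n≥0} C(n+2, 2) u^n for |u|<1, with u = w/(-9):
  c_n = C(n+2, 2) / (-9)^(n+3).
  c_0 = 1/(-9)^3 = -1/729.
  c_1 = 3/(-9)^4 = 1/2187.
  c_2 = 6/(-9)^5 = -2/19683.
The series is valid for |w/d| < 1, i.e. |z − z₀| < |d|.
Radius of convergence: R = |-8 − z₀| = |-9| = 9 (distance from z₀ to the singularity z = -8).

c_0 = -1/729, c_1 = 1/2187, c_2 = -2/19683; R = 9.


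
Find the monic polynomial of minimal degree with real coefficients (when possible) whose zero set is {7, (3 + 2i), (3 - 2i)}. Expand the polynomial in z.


The polynomial is p(z) = ∏_{α ∈ S} (z − α), where S = {7, (3 + 2i), (3 - 2i)}.
Expanding the product yields: p(z) = z^3 -13·z^2 + 55·z -91.
Note conjugate pairs combine to real quadratics: (z − (3+2i))(z − (3−2i)) = z² − 6z + 13.
The resulting polynomial has degree 3 and real coefficients as required.

p(z) = z^3 -13·z^2 + 55·z -91.


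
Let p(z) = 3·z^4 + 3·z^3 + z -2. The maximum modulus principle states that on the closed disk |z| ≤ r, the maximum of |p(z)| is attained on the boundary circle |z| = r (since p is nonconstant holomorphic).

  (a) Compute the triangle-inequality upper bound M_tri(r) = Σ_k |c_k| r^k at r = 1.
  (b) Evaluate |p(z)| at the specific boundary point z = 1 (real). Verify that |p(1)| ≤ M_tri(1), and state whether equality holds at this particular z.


Coefficients: c_0 = -2, c_1 = 1, c_2 = 0, c_3 = 3, c_4 = 3. Radius r = 1.
Part (a). Triangle bound: M_tri(r) = Σ_k |c_k| r^k
  = |-2|·1^0 + |1|·1^1 + |0|·1^2 + |3|·1^3 + |3|·1^4
  = 2 + 1 + 0 + 3 + 3 = 9.
This bounds M(r) := max_{|z|=r} |p(z)| from above; equality holds iff all terms c_k z^k can be made to align in phase at a single z on |z|=r.
Part (b). At z = 1 (real, on the circle |z| = r):
  p(1) = (-2)·1^0 + (1)·1^1 + (0)·1^2 + (3)·1^3 + (3)·1^4 = 5.
  |p(1)| = 5.
Check: |p(1)| = 5 ≤ 9 = M_tri(1). ✓ Equality does not hold at z = 1 (the coefficients have mixed signs, so the terms do not all align in phase there).

M_tri(1) = 9; |p(1)| = 5; equality at z=1: no.


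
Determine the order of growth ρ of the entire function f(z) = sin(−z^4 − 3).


Write sin(w) = (e^{iw} ± e^{−iw})/(2 or 2i), so |sin(w)| ≤ e^{|w|}. With w = −z^4 − 3, |w| ≤ 1r^4 + 3 on |z|=r, giving M(r) ≤ e^{1r^4 + 3} and ρ ≤ 4. For the lower bound, choose z on |z|=r with -1z^4 purely imaginary of modulus 1r^4; then |sin(−z^4 − 3)| grows like e^{1r^4}/2, so ρ ≥ 4. Hence ρ = 4.
Therefore ρ = 4.

Order ρ = 4.


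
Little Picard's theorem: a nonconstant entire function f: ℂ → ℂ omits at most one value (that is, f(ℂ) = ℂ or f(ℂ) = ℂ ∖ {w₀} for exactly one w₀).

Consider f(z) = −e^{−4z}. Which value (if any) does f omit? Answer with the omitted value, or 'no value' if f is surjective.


Little Picard bounds the complement of f(ℂ) to at most one point.
e^{−4z} is never zero on ℂ, so -1·e^{−4z} takes every value in ℂ ∖ {0}. Adding 0 shifts the range to ℂ ∖ {0}. Thus f omits exactly the value 0.

Omitted value: 0.


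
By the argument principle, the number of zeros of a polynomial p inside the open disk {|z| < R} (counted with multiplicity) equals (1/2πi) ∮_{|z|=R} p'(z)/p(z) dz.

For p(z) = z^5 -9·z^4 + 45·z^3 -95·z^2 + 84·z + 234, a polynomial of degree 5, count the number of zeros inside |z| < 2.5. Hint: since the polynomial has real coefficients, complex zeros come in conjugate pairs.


The zeros of p are: (3 + 3i), (3 - 3i), (2 + 3i), (2 - 3i), -1.
Their magnitudes are: 4.243, 4.243, 3.606, 3.606, 1.
Zeros with |z| < R = 2.5: -1.
Count = 1.
By the argument principle, (1/2πi) ∮_{|z|=R} p'(z)/p(z) dz equals exactly this count.

Number of zeros inside |z| < 2.5: 1.


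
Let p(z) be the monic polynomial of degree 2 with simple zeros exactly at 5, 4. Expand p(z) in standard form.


The polynomial is p(z) = ∏_{α ∈ S} (z − α), where S = {5, 4}.
Expanding the product yields: p(z) = z^2 -9·z + 20.
The resulting polynomial has degree 2 and real coefficients as required.

p(z) = z^2 -9·z + 20.


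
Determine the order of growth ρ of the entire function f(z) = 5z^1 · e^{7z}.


M(r) = max_{|z|=r} |5|·|z|^1·|e^{7z}| = 5·r^1 · e^{7r^1} (the factors attain their maxima compatibly on |z|=r). Then log M(r) = log 5 + 1·log r + 7r^1, dominated by the last term, so log log M(r) ~ 1·log r. The polynomial factor 5z^1 contributes only a log r term and does not affect the order. ρ = 1.
Therefore ρ = 1.

Order ρ = 1.


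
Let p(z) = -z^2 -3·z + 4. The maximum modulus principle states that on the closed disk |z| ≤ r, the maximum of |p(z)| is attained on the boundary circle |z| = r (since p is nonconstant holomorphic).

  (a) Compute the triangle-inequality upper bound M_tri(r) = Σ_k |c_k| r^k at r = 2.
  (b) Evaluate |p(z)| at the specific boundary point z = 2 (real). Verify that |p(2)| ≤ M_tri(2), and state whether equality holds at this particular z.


Coefficients: c_0 = 4, c_1 = -3, c_2 = -1. Radius r = 2.
Part (a). Triangle bound: M_tri(r) = Σ_k |c_k| r^k
  = |4|·2^0 + |-3|·2^1 + |-1|·2^2
  = 4 + 6 + 4 = 14.
This bounds M(r) := max_{|z|=r} |p(z)| from above; equality holds iff all terms c_k z^k can be made to align in phase at a single z on |z|=r.
Part (b). At z = 2 (real, on the circle |z| = r):
  p(2) = (4)·2^0 + (-3)·2^1 + (-1)·2^2 = -6.
  |p(2)| = 6.
Check: |p(2)| = 6 ≤ 14 = M_tri(2). ✓ Equality does not hold at z = 2 (the coefficients have mixed signs, so the terms do not all align in phase there).

M_tri(2) = 14; |p(2)| = 6; equality at z=2: no.


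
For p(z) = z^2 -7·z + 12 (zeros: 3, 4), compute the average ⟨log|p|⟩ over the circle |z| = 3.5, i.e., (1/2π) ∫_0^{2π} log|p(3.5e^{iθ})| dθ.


Zeros: 3, 4; r = 3.5.
Inside |z| < r: 3. Outside (|z| ≥ r): 4.
p(0) = 12, so log|p(0)| = log(12) = 2.4849.
Apply Jensen: I(r) = log|p(0)| + Σ_k log(r/|z_k|), summed over zeros inside |z| < r.
  log(r/|z_k|) for z_k = 3: log(3.5/3) = 0.1542
  Outside zeros (4) contribute nothing to the Jensen sum.
Sum over inside zeros: 0.1542.
I(r) = log|p(0)| + (inside sum) = 2.4849 + 0.1542 = 2.6391.
Note: since some zeros are outside |z| ≤ r, the simplified n·log(r) form does NOT apply — only the inside zeros contribute.

I(r) ≈ 2.6391.


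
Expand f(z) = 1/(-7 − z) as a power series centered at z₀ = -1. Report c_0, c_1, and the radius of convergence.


Let w = z − z₀, so z = z₀ + w.
Then -7 − z = -7 − (z₀ + w) = (-7 − z₀) − w = -6 − w.
f(z) = 1/(-6 − w) = (1/(-6)) · 1/(1 − w/(-6)) = Σ_{n≥0} w^n / (-6)^(n+1).
So c_n = 1/(-6)^(n+1):
  c_0 = 1/(-6)^1 = -1/6.
  c_1 = 1/(-6)^2 = 1/36.
The series is valid for |w/d| < 1, i.e. |z − z₀| < |d|.
Radius of convergence: R = |-7 − z₀| = |-6| = 6 (distance from z₀ to the singularity z = -7).

c_0 = -1/6, c_1 = 1/36; R = 6.


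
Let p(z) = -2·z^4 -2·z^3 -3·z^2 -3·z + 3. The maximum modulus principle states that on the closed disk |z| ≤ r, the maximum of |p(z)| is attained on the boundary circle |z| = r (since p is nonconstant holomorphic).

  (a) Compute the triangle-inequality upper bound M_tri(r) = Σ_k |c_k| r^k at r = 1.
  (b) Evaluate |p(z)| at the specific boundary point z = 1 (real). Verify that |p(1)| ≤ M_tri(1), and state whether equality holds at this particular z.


Coefficients: c_0 = 3, c_1 = -3, c_2 = -3, c_3 = -2, c_4 = -2. Radius r = 1.
Part (a). Triangle bound: M_tri(r) = Σ_k |c_k| r^k
  = |3|·1^0 + |-3|·1^1 + |-3|·1^2 + |-2|·1^3 + |-2|·1^4
  = 3 + 3 + 3 + 2 + 2 = 13.
This bounds M(r) := max_{|z|=r} |p(z)| from above; equality holds iff all terms c_k z^k can be made to align in phase at a single z on |z|=r.
Part (b). At z = 1 (real, on the circle |z| = r):
  p(1) = (3)·1^0 + (-3)·1^1 + (-3)·1^2 + (-2)·1^3 + (-2)·1^4 = -7.
  |p(1)| = 7.
Check: |p(1)| = 7 ≤ 13 = M_tri(1). ✓ Equality does not hold at z = 1 (the coefficients have mixed signs, so the terms do not all align in phase there).

M_tri(1) = 13; |p(1)| = 7; equality at z=1: no.


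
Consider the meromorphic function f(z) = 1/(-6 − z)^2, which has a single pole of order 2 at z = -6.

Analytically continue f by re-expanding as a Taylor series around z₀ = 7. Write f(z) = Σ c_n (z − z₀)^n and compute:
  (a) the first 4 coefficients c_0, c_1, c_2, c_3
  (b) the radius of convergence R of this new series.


Let w = z − z₀, so z = z₀ + w.
Then -6 − z = -6 − (z₀ + w) = (-6 − z₀) − w = -13 − w.
f(z) = 1/(-13 − w)^2 = (1/(-13)^2) · (1 − w/(-13))^{−2}.
By the binomial series (1−u)^{−2} = Σ_{n≥0} C(n+1, 1) u^n for |u|<1, with u = w/(-13):
  c_n = C(n+1, 1) / (-13)^(n+2).
  c_0 = 1/(-13)^2 = 1/169.
  c_1 = 2/(-13)^3 = -2/2197.
  c_2 = 3/(-13)^4 = 3/28561.
  c_3 = 4/(-13)^5 = -4/371293.
The series is valid for |w/d| < 1, i.e. |z − z₀| < |d|.
Radius of convergence: R = |-6 − z₀| = |-13| = 13 (distance from z₀ to the singularity z = -6).

c_0 = 1/169, c_1 = -2/2197, c_2 = 3/28561, c_3 = -4/371293; R = 13.


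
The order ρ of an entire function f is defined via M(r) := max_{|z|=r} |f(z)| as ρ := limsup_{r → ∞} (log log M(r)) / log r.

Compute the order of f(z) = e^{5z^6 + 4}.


|e^{5z^6 + 4}| = e^{Re(5·z^6) + 4} ≤ e^{5|z|^6 + 4} = e^{5r^6 + 4} on |z| = r, so ρ ≤ 6. Choosing z on |z|=r so that 5·z^6 is real positive (always possible by picking arg z appropriately) gives |f(z)| = e^{5r^6 + 4}, matching the bound. The additive constant 4 does not affect log log M(r) ~ 6·log r. Hence ρ = 6.
Therefore ρ = 6.

Order ρ = 6.


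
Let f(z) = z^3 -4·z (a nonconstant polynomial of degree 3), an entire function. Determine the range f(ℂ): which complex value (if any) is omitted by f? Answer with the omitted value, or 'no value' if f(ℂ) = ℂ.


Little Picard bounds the complement of f(ℂ) to at most one point.
For every w ∈ ℂ, the equation p(z) − w = 0 is a nonconstant polynomial in z and hence has at least one root by the fundamental theorem of algebra. So p is surjective onto ℂ, omitting no value.

Omitted value: no value.


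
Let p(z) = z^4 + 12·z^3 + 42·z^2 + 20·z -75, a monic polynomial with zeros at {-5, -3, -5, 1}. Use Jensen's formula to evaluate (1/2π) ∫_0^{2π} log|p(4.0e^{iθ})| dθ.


Zeros: -5, -5, -3, 1; r = 4.0.
Inside |z| < r: -3, 1. Outside (|z| ≥ r): -5, -5.
p(0) = -75, so log|p(0)| = log(75) = 4.3175.
Apply Jensen: I(r) = log|p(0)| + Σ_k log(r/|z_k|), summed over zeros inside |z| < r.
  log(r/|z_k|) for z_k = -3: log(4.0/3) = 0.2877
  log(r/|z_k|) for z_k = 1: log(4.0/1) = 1.3863
  Outside zeros (-5, -5) contribute nothing to the Jensen sum.
Sum over inside zeros: 1.6740.
I(r) = log|p(0)| + (inside sum) = 4.3175 + 1.6740 = 5.9915.
Note: since some zeros are outside |z| ≤ r, the simplified n·log(r) form does NOT apply — only the inside zeros contribute.

I(r) ≈ 5.9915.


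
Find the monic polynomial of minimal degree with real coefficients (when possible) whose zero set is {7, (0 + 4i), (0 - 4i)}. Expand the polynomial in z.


The polynomial is p(z) = ∏_{α ∈ S} (z − α), where S = {7, (0 + 4i), (0 - 4i)}.
Expanding the product yields: p(z) = z^3 -7·z^2 + 16·z -112.
Note conjugate pairs combine to real quadratics: (z − (0+4i))(z − (0−4i)) = z² + 16.
The resulting polynomial has degree 3 and real coefficients as required.

p(z) = z^3 -7·z^2 + 16·z -112.


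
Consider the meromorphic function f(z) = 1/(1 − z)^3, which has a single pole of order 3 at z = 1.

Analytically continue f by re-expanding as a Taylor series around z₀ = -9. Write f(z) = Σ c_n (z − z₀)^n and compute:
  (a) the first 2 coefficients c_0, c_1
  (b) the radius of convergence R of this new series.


Let w = z − z₀, so z = z₀ + w.
Then 1 − z = 1 − (z₀ + w) = (1 − z₀) − w = 10 − w.
f(z) = 1/(10 − w)^3 = (1/(10)^3) · (1 − w/(10))^{−3}.
By the binomial series (1−u)^{−3} = Σ_{n≥0} C(n+2, 2) u^n for |u|<1, with u = w/(10):
  c_n = C(n+2, 2) / (10)^(n+3).
  c_0 = 1/(10)^3 = 1/1000.
  c_1 = 3/(10)^4 = 3/10000.
The series is valid for |w/d| < 1, i.e. |z − z₀| < |d|.
Radius of convergence: R = |1 − z₀| = |10| = 10 (distance from z₀ to the singularity z = 1).

c_0 = 1/1000, c_1 = 3/10000; R = 10.


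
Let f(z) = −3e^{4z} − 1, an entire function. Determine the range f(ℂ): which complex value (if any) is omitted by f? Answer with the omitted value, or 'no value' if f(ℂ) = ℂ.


Little Picard bounds the complement of f(ℂ) to at most one point.
e^{4z} is never zero on ℂ, so -3·e^{4z} takes every value in ℂ ∖ {0}. Adding -1 shifts the range to ℂ ∖ {-1}. Thus f omits exactly the value -1.

Omitted value: -1.


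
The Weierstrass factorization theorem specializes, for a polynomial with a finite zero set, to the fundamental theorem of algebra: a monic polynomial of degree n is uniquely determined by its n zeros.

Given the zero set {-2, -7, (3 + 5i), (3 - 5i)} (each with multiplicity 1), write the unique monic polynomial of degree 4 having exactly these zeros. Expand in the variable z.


The polynomial is p(z) = ∏_{α ∈ S} (z − α), where S = {-2, -7, (3 + 5i), (3 - 5i)}.
Expanding the product yields: p(z) = z^4 + 3·z^3 -6·z^2 + 222·z + 476.
Note conjugate pairs combine to real quadratics: (z − (3+5i))(z − (3−5i)) = z² − 6z + 34.
The resulting polynomial has degree 4 and real coefficients as required.

p(z) = z^4 + 3·z^3 -6·z^2 + 222·z + 476.


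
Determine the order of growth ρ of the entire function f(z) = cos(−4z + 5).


cos(w) is a linear combination of e^{iw} and e^{−iw} (or e^w, e^{−w} in the hyperbolic case), so |cos(w)| ≤ e^{|w|}. With w = −4z + 5, |w| ≤ 4|z| + 5 = 4r + 5 on |z| = r, giving M(r) ≤ e^{4r + 5}, so ρ ≤ 1. On a suitable ray (z = it for sin/cos; z = t for sinh/cosh, t real → ∞), |cos(−4z + 5)| grows like e^{4|t|}/2, so ρ ≥ 1. Hence ρ = 1.
Therefore ρ = 1.

Order ρ = 1.


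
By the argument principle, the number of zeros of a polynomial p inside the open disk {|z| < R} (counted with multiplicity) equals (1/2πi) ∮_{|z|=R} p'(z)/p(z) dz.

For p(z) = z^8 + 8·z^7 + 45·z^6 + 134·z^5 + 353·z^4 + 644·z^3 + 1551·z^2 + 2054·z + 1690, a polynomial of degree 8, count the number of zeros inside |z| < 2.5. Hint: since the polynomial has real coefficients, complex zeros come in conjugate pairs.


The zeros of p are: (-2 + 3i), (-2 - 3i), (-1 + 1i), (-1 - 1i), (-2 + 3i), (-2 - 3i), (1 + 2i), (1 - 2i).
Their magnitudes are: 3.606, 3.606, 1.414, 1.414, 3.606, 3.606, 2.236, 2.236.
Zeros with |z| < R = 2.5: (-1 + 1i), (-1 - 1i), (1 + 2i), (1 - 2i).
Count = 4.
By the argument principle, (1/2πi) ∮_{|z|=R} p'(z)/p(z) dz equals exactly this count.

Number of zeros inside |z| < 2.5: 4.


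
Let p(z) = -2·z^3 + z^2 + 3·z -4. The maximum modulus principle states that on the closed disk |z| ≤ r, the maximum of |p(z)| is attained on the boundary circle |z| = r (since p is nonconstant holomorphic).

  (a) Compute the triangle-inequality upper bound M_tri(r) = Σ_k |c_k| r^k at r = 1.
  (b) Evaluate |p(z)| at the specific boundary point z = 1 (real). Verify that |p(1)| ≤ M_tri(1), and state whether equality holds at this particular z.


Coefficients: c_0 = -4, c_1 = 3, c_2 = 1, c_3 = -2. Radius r = 1.
Part (a). Triangle bound: M_tri(r) = Σ_k |c_k| r^k
  = |-4|·1^0 + |3|·1^1 + |1|·1^2 + |-2|·1^3
  = 4 + 3 + 1 + 2 = 10.
This bounds M(r) := max_{|z|=r} |p(z)| from above; equality holds iff all terms c_k z^k can be made to align in phase at a single z on |z|=r.
Part (b). At z = 1 (real, on the circle |z| = r):
  p(1) = (-4)·1^0 + (3)·1^1 + (1)·1^2 + (-2)·1^3 = -2.
  |p(1)| = 2.
Check: |p(1)| = 2 ≤ 10 = M_tri(1). ✓ Equality does not hold at z = 1 (the coefficients have mixed signs, so the terms do not all align in phase there).

M_tri(1) = 10; |p(1)| = 2; equality at z=1: no.


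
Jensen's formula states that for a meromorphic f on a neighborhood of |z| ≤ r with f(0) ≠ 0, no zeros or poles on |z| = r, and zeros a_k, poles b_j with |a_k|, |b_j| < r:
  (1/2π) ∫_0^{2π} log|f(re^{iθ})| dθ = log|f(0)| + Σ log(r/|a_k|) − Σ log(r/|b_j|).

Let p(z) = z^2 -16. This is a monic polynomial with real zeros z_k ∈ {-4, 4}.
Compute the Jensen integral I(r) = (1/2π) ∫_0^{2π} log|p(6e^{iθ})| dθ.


Zeros: -4, 4; r = 6.
Inside |z| < r: -4, 4. Outside (|z| ≥ r): ∅.
p(0) = -16, so log|p(0)| = log(16) = 2.7726.
Apply Jensen: I(r) = log|p(0)| + Σ_k log(r/|z_k|), summed over zeros inside |z| < r.
  log(r/|z_k|) for z_k = -4: log(6/4) = 0.4055
  log(r/|z_k|) for z_k = 4: log(6/4) = 0.4055
Sum over inside zeros: 0.8109.
I(r) = log|p(0)| + (inside sum) = 2.7726 + 0.8109 = 3.5835.
Closed form (all zeros inside, monic): I(r) = n·log(r) = 2·log(6) = 3.5835. ✓

I(r) ≈ 3.5835.


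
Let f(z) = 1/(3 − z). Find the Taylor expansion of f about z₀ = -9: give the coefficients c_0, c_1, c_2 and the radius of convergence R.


Let w = z − z₀, so z = z₀ + w.
Then 3 − z = 3 − (z₀ + w) = (3 − z₀) − w = 12 − w.
f(z) = 1/(12 − w) = (1/(12)) · 1/(1 − w/(12)) = Σ_{n≥0} w^n / (12)^(n+1).
So c_n = 1/(12)^(n+1):
  c_0 = 1/(12)^1 = 1/12.
  c_1 = 1/(12)^2 = 1/144.
  c_2 = 1/(12)^3 = 1/1728.
The series is valid for |w/d| < 1, i.e. |z − z₀| < |d|.
Radius of convergence: R = |3 − z₀| = |12| = 12 (distance from z₀ to the singularity z = 3).

c_0 = 1/12, c_1 = 1/144, c_2 = 1/1728; R = 12.
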